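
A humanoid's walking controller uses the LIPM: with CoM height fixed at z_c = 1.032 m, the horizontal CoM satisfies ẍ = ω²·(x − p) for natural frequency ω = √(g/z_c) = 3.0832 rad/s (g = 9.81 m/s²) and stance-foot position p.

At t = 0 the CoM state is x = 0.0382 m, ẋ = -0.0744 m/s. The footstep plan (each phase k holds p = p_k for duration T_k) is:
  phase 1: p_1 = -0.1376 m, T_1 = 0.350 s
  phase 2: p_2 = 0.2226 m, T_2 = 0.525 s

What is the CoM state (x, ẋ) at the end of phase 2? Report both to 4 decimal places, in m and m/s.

x = 0.4107, ẋ = 0.7585

phase 1: p=-0.1376, T=0.350, ωT=1.079120, cosh=1.640992, sinh=1.301097; start (x,ẋ)=(0.038200, -0.074400) → end (x,ẋ)=(0.119490, 0.583140)
phase 2: p=0.2226, T=0.525, ωT=1.618680, cosh=2.622292, sinh=2.424132; start (x,ẋ)=(0.119490, 0.583140) → end (x,ẋ)=(0.410702, 0.758509)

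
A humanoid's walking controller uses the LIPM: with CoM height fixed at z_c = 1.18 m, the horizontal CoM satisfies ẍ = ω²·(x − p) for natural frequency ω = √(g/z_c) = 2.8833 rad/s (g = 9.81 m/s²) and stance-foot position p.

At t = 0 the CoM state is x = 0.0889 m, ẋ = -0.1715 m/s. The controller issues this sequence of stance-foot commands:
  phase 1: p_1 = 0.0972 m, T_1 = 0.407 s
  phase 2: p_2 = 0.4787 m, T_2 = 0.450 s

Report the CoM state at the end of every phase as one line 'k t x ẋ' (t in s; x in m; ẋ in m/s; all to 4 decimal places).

1 0.4070 -0.0045 -0.3388
2 0.8570 -0.6705 -3.0254

phase 1: p=0.0972, T=0.407, ωT=1.173503, cosh=1.771290, sinh=1.462009; start (x,ẋ)=(0.088900, -0.171500) → end (x,ẋ)=(-0.004463, -0.338764)
phase 2: p=0.4787, T=0.450, ωT=1.297485, cosh=1.966649, sinh=1.693431; start (x,ẋ)=(-0.004463, -0.338764) → end (x,ẋ)=(-0.670476, -3.025354)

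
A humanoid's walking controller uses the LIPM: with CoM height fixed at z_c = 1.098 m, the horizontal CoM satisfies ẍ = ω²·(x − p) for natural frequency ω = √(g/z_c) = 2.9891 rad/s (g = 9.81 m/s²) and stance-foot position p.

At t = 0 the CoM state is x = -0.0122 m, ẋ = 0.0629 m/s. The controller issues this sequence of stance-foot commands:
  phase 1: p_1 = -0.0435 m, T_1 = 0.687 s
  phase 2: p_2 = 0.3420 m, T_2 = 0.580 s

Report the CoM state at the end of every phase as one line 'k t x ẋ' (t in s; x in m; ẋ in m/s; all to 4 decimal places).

phase 1: p=-0.0435, T=0.687, ωT=2.053512, cosh=3.961756, sinh=3.833472; start (x,ẋ)=(-0.012200, 0.062900) → end (x,ẋ)=(0.161171, 0.607850)
phase 2: p=0.3420, T=0.580, ωT=1.733678, cosh=2.919036, sinh=2.742402; start (x,ẋ)=(0.161171, 0.607850) → end (x,ẋ)=(0.371836, 0.292024)

1 0.6870 0.1612 0.6078
2 1.2670 0.3718 0.2920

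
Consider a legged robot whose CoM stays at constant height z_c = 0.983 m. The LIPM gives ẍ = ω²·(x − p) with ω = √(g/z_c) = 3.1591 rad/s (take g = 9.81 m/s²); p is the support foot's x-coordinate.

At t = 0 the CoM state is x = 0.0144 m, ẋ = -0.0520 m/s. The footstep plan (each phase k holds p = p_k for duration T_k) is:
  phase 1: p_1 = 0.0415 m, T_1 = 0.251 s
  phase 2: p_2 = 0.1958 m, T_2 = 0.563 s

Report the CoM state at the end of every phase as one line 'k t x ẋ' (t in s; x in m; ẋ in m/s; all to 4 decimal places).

1 0.2510 -0.0090 -0.1444
2 0.8140 -0.5595 -2.3011

phase 1: p=0.0415, T=0.251, ωT=0.792934, cosh=1.331193, sinh=0.878678; start (x,ẋ)=(0.014400, -0.052000) → end (x,ẋ)=(-0.009039, -0.144447)
phase 2: p=0.1958, T=0.563, ωT=1.778573, cosh=3.045141, sinh=2.876262; start (x,ẋ)=(-0.009039, -0.144447) → end (x,ẋ)=(-0.559477, -2.301108)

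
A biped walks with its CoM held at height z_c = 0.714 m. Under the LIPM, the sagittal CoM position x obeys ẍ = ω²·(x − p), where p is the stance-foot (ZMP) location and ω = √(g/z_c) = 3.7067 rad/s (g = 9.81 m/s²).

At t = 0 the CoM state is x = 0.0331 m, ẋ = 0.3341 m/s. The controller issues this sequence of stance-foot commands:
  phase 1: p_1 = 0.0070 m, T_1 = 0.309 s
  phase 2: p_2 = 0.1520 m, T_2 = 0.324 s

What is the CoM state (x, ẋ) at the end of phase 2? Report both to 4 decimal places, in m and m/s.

phase 1: p=0.0070, T=0.309, ωT=1.145370, cosh=1.730856, sinh=1.412750; start (x,ẋ)=(0.033100, 0.334100) → end (x,ẋ)=(0.179512, 0.714955)
phase 2: p=0.1520, T=0.324, ωT=1.200971, cosh=1.812122, sinh=1.511220; start (x,ẋ)=(0.179512, 0.714955) → end (x,ẋ)=(0.493342, 1.449699)

x = 0.4933, ẋ = 1.4497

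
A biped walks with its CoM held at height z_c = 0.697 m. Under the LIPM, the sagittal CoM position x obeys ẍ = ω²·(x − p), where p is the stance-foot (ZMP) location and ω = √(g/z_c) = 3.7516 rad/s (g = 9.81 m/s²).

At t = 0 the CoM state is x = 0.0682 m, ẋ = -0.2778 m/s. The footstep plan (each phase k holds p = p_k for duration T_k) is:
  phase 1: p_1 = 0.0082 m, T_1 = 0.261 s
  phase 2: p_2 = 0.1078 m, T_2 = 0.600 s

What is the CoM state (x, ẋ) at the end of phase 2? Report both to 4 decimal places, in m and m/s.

phase 1: p=0.0082, T=0.261, ωT=0.979168, cosh=1.518931, sinh=1.143308; start (x,ẋ)=(0.068200, -0.277800) → end (x,ẋ)=(0.014676, -0.164605)
phase 2: p=0.1078, T=0.600, ωT=2.250960, cosh=4.801073, sinh=4.695775; start (x,ẋ)=(0.014676, -0.164605) → end (x,ẋ)=(-0.545328, -2.430820)

x = -0.5453, ẋ = -2.4308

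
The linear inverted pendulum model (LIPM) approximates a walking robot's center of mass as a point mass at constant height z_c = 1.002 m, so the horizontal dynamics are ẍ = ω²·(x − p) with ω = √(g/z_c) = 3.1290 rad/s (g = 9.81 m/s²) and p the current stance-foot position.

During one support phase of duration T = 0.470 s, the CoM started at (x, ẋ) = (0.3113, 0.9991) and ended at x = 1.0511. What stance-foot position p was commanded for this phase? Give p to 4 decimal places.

p = 0.2480

ωT = 3.1290·0.470 = 1.470630; cosh(ωT) = 2.290878, sinh(ωT) = 2.061098
x(T) = p + (x₀−p)·cosh(ωT) + (ẋ₀/ω)·sinh(ωT) ⇒ p·(1 − cosh) = x(T) − x₀·cosh − (ẋ₀/ω)·sinh
numerator   = 1.0511 − (0.3113)·2.290878 − (0.9991/3.1290)·2.061098 = -0.320166
denominator = 1 − 2.290878 = -1.290878
p = -0.320166 / -1.290878 = 0.2480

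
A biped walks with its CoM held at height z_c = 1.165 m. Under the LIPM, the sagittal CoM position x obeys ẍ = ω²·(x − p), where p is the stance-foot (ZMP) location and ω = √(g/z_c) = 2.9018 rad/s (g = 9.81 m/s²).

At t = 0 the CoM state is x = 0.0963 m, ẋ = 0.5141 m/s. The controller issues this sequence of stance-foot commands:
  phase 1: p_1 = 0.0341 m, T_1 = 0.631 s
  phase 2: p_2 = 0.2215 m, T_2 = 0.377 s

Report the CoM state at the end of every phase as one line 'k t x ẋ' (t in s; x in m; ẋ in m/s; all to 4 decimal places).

1 0.6310 0.7718 2.1940
2 1.0080 2.1375 5.7598

phase 1: p=0.0341, T=0.631, ωT=1.831036, cosh=3.200297, sinh=3.040050; start (x,ẋ)=(0.096300, 0.514100) → end (x,ẋ)=(0.771752, 2.193977)
phase 2: p=0.2215, T=0.377, ωT=1.093979, cosh=1.660506, sinh=1.325625; start (x,ẋ)=(0.771752, 2.193977) → end (x,ẋ)=(2.137468, 5.759765)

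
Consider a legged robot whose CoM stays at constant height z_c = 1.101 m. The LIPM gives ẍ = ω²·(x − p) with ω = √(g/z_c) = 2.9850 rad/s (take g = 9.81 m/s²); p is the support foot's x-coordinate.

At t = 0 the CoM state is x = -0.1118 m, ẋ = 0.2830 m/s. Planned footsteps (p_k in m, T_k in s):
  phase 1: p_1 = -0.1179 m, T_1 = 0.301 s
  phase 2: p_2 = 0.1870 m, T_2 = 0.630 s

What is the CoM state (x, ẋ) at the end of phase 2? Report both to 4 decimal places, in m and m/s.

phase 1: p=-0.1179, T=0.301, ωT=0.898485, cosh=1.431533, sinh=1.024347; start (x,ẋ)=(-0.111800, 0.283000) → end (x,ẋ)=(-0.012052, 0.423776)
phase 2: p=0.1870, T=0.630, ωT=1.880550, cosh=3.354808, sinh=3.202302; start (x,ẋ)=(-0.012052, 0.423776) → end (x,ẋ)=(-0.026156, -0.481027)

x = -0.0262, ẋ = -0.4810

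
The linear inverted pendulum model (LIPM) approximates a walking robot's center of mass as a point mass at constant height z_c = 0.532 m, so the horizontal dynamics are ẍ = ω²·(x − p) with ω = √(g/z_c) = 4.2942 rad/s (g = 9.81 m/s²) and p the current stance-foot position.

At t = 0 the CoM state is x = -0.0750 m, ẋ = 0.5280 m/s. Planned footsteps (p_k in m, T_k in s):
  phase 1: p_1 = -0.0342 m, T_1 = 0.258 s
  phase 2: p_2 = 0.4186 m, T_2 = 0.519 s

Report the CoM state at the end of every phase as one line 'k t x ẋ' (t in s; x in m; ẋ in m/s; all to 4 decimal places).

phase 1: p=-0.0342, T=0.258, ωT=1.107904, cosh=1.679127, sinh=1.348877; start (x,ẋ)=(-0.075000, 0.528000) → end (x,ẋ)=(0.063145, 0.650251)
phase 2: p=0.4186, T=0.519, ωT=2.228690, cosh=4.697679, sinh=4.590010; start (x,ẋ)=(0.063145, 0.650251) → end (x,ẋ)=(-0.556170, -3.951498)

1 0.2580 0.0631 0.6503
2 0.7770 -0.5562 -3.9515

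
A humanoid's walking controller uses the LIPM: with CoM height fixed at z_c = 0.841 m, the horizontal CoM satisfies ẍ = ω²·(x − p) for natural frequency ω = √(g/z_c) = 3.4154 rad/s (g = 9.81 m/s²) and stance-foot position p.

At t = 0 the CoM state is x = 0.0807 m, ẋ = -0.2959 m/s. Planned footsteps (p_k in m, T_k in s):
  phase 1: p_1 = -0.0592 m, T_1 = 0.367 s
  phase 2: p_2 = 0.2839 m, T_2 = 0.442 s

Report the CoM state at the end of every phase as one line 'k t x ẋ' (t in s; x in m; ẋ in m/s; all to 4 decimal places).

phase 1: p=-0.0592, T=0.367, ωT=1.253452, cosh=1.893965, sinh=1.608447; start (x,ẋ)=(0.080700, -0.295900) → end (x,ẋ)=(0.066415, 0.208115)
phase 2: p=0.2839, T=0.442, ωT=1.509607, cosh=2.372974, sinh=2.151977; start (x,ẋ)=(0.066415, 0.208115) → end (x,ẋ)=(-0.101058, -1.104636)

1 0.3670 0.0664 0.2081
2 0.8090 -0.1011 -1.1046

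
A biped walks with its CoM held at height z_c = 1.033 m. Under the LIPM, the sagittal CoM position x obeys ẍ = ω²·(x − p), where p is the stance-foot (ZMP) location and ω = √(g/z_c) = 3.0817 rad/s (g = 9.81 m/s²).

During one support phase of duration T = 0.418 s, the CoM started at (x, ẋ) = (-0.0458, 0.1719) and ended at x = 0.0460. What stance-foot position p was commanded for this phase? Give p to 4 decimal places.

ωT = 3.0817·0.418 = 1.288151; cosh(ωT) = 1.950927, sinh(ωT) = 1.675147
x(T) = p + (x₀−p)·cosh(ωT) + (ẋ₀/ω)·sinh(ωT) ⇒ p·(1 − cosh) = x(T) − x₀·cosh − (ẋ₀/ω)·sinh
numerator   = 0.0460 − (-0.0458)·1.950927 − (0.1719/3.0817)·1.675147 = 0.041911
denominator = 1 − 1.950927 = -0.950927
p = 0.041911 / -0.950927 = -0.0441

p = -0.0441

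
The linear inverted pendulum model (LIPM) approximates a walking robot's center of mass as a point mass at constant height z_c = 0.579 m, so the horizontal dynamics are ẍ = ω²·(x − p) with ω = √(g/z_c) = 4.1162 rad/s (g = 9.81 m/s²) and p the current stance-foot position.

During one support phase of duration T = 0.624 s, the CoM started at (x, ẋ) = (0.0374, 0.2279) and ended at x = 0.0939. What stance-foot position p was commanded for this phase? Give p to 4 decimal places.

p = 0.0918

ωT = 4.1162·0.624 = 2.568509; cosh(ωT) = 6.561502, sinh(ωT) = 6.484853
x(T) = p + (x₀−p)·cosh(ωT) + (ẋ₀/ω)·sinh(ωT) ⇒ p·(1 − cosh) = x(T) − x₀·cosh − (ẋ₀/ω)·sinh
numerator   = 0.0939 − (0.0374)·6.561502 − (0.2279/4.1162)·6.484853 = -0.510544
denominator = 1 − 6.561502 = -5.561502
p = -0.510544 / -5.561502 = 0.0918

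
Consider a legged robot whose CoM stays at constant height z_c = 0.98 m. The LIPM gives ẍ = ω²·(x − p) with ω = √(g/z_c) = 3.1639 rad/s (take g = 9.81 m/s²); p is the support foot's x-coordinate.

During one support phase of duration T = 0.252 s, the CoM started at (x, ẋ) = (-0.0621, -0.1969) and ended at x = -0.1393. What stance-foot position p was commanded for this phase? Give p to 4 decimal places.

ωT = 3.1639·0.252 = 0.797303; cosh(ωT) = 1.335044, sinh(ωT) = 0.884502
x(T) = p + (x₀−p)·cosh(ωT) + (ẋ₀/ω)·sinh(ωT) ⇒ p·(1 − cosh) = x(T) − x₀·cosh − (ẋ₀/ω)·sinh
numerator   = -0.1393 − (-0.0621)·1.335044 − (-0.1969/3.1639)·0.884502 = -0.001348
denominator = 1 − 1.335044 = -0.335044
p = -0.001348 / -0.335044 = 0.0040

p = 0.0040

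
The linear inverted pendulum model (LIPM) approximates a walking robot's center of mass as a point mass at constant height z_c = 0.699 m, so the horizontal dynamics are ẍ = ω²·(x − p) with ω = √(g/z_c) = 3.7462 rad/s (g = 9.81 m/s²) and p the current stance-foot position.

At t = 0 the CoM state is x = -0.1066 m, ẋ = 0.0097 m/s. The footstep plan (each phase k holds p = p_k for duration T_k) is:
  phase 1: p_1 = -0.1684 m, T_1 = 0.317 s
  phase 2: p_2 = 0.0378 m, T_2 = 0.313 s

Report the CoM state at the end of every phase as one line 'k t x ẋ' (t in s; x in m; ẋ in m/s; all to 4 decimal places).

1 0.3170 -0.0538 0.3617
2 0.6300 0.0166 0.1389

phase 1: p=-0.1684, T=0.317, ωT=1.187545, cosh=1.791996, sinh=1.487027; start (x,ẋ)=(-0.106600, 0.009700) → end (x,ẋ)=(-0.053804, 0.361652)
phase 2: p=0.0378, T=0.313, ωT=1.172561, cosh=1.769913, sinh=1.460340; start (x,ẋ)=(-0.053804, 0.361652) → end (x,ẋ)=(0.016647, 0.138950)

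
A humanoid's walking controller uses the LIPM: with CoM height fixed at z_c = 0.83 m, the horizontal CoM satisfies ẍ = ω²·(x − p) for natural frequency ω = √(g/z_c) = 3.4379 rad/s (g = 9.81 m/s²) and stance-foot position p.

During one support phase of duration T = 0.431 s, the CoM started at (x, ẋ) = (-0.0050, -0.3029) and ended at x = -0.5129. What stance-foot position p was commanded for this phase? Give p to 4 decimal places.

p = 0.2416

ωT = 3.4379·0.431 = 1.481735; cosh(ωT) = 2.313908, sinh(ωT) = 2.086665
x(T) = p + (x₀−p)·cosh(ωT) + (ẋ₀/ω)·sinh(ωT) ⇒ p·(1 − cosh) = x(T) − x₀·cosh − (ẋ₀/ω)·sinh
numerator   = -0.5129 − (-0.0050)·2.313908 − (-0.3029/3.4379)·2.086665 = -0.317482
denominator = 1 − 2.313908 = -1.313908
p = -0.317482 / -1.313908 = 0.2416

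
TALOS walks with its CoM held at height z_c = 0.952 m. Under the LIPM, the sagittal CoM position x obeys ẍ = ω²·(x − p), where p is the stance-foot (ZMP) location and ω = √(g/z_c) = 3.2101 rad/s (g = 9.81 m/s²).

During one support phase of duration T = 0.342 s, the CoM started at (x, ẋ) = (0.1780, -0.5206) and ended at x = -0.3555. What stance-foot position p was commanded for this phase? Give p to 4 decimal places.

p = 0.6549

ωT = 3.2101·0.342 = 1.097854; cosh(ωT) = 1.665656, sinh(ωT) = 1.332070
x(T) = p + (x₀−p)·cosh(ωT) + (ẋ₀/ω)·sinh(ωT) ⇒ p·(1 − cosh) = x(T) − x₀·cosh − (ẋ₀/ω)·sinh
numerator   = -0.3555 − (0.1780)·1.665656 − (-0.5206/3.2101)·1.332070 = -0.435957
denominator = 1 − 1.665656 = -0.665656
p = -0.435957 / -0.665656 = 0.6549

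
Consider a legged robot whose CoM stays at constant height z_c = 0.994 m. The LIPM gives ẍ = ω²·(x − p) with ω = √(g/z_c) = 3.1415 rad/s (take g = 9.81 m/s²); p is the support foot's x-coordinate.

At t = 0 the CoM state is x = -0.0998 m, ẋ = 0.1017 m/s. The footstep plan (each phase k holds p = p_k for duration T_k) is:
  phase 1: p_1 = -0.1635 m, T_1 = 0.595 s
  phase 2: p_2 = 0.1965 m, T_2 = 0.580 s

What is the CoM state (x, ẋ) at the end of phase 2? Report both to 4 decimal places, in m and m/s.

phase 1: p=-0.1635, T=0.595, ωT=1.869193, cosh=3.318654, sinh=3.164406; start (x,ẋ)=(-0.099800, 0.101700) → end (x,ẋ)=(0.150340, 0.970748)
phase 2: p=0.1965, T=0.580, ωT=1.822070, cosh=3.173169, sinh=3.011478; start (x,ẋ)=(0.150340, 0.970748) → end (x,ẋ)=(0.980596, 2.643644)

x = 0.9806, ẋ = 2.6436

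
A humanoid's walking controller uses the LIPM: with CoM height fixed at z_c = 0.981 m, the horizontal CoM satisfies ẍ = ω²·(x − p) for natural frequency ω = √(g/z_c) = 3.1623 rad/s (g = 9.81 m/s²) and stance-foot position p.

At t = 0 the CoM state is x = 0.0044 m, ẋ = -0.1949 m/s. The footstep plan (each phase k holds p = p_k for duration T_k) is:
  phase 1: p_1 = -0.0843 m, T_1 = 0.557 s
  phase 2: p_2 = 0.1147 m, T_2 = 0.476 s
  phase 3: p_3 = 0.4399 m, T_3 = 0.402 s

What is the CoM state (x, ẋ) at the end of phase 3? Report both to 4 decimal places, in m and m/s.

x = -0.5237, ẋ = -2.7247

phase 1: p=-0.0843, T=0.557, ωT=1.761401, cosh=2.996195, sinh=2.824391; start (x,ẋ)=(0.004400, -0.194900) → end (x,ẋ)=(0.007389, 0.208272)
phase 2: p=0.1147, T=0.476, ωT=1.505255, cosh=2.363631, sinh=2.141670; start (x,ẋ)=(0.007389, 0.208272) → end (x,ẋ)=(0.002108, -0.234499)
phase 3: p=0.4399, T=0.402, ωT=1.271245, cosh=1.922885, sinh=1.642402; start (x,ẋ)=(0.002108, -0.234499) → end (x,ẋ)=(-0.523715, -2.724706)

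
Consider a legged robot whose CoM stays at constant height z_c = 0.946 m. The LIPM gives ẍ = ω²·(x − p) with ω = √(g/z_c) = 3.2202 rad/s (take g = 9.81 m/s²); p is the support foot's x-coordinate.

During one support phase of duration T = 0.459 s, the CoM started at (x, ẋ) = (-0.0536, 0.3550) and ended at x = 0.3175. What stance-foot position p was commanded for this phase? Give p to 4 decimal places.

ωT = 3.2202·0.459 = 1.478072; cosh(ωT) = 2.306280, sinh(ωT) = 2.078203
x(T) = p + (x₀−p)·cosh(ωT) + (ẋ₀/ω)·sinh(ωT) ⇒ p·(1 − cosh) = x(T) − x₀·cosh − (ẋ₀/ω)·sinh
numerator   = 0.3175 − (-0.0536)·2.306280 − (0.3550/3.2202)·2.078203 = 0.212012
denominator = 1 − 2.306280 = -1.306280
p = 0.212012 / -1.306280 = -0.1623

p = -0.1623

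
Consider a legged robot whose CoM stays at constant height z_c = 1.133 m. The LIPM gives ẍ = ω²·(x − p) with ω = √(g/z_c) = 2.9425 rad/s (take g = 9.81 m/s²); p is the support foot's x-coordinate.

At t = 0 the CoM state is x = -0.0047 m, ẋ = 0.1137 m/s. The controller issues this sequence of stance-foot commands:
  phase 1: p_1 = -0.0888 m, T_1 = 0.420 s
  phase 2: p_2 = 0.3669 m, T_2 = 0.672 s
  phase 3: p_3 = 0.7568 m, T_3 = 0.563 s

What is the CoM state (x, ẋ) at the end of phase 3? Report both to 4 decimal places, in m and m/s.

phase 1: p=-0.0888, T=0.420, ωT=1.235850, cosh=1.865945, sinh=1.575357; start (x,ẋ)=(-0.004700, 0.113700) → end (x,ẋ)=(0.128999, 0.602003)
phase 2: p=0.3669, T=0.672, ωT=1.977360, cosh=3.681041, sinh=3.542607; start (x,ẋ)=(0.128999, 0.602003) → end (x,ẋ)=(0.215953, -0.263915)
phase 3: p=0.7568, T=0.563, ωT=1.656627, cosh=2.716193, sinh=2.525411; start (x,ẋ)=(0.215953, -0.263915) → end (x,ẋ)=(-0.938749, -4.735887)

x = -0.9387, ẋ = -4.7359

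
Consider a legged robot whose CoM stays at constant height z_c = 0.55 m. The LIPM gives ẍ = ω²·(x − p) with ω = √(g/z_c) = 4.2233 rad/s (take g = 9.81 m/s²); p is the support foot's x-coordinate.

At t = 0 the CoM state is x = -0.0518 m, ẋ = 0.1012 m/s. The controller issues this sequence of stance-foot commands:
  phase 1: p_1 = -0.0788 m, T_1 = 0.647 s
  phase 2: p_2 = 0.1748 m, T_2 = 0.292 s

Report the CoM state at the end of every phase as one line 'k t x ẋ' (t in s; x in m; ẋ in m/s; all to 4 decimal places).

phase 1: p=-0.0788, T=0.647, ωT=2.732475, cosh=7.717971, sinh=7.652913; start (x,ẋ)=(-0.051800, 0.101200) → end (x,ẋ)=(0.312967, 1.653713)
phase 2: p=0.1748, T=0.292, ωT=1.233204, cosh=1.861783, sinh=1.570425; start (x,ẋ)=(0.312967, 1.653713) → end (x,ẋ)=(1.046966, 3.995228)

1 0.6470 0.3130 1.6537
2 0.9390 1.0470 3.9952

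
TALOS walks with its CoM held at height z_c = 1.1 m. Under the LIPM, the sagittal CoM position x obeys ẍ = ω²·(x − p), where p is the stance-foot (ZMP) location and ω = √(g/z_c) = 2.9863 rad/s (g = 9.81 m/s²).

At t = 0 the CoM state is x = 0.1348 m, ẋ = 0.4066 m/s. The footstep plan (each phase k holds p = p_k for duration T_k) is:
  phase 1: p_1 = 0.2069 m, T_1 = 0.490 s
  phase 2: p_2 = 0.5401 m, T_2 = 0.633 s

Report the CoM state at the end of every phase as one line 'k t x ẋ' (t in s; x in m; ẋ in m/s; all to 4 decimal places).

phase 1: p=0.2069, T=0.490, ωT=1.463287, cosh=2.275805, sinh=2.044331; start (x,ẋ)=(0.134800, 0.406600) → end (x,ẋ)=(0.321161, 0.485173)
phase 2: p=0.5401, T=0.633, ωT=1.890328, cosh=3.386281, sinh=3.235259; start (x,ẋ)=(0.321161, 0.485173) → end (x,ẋ)=(0.324330, -0.472341)

1 0.4900 0.3212 0.4852
2 1.1230 0.3243 -0.4723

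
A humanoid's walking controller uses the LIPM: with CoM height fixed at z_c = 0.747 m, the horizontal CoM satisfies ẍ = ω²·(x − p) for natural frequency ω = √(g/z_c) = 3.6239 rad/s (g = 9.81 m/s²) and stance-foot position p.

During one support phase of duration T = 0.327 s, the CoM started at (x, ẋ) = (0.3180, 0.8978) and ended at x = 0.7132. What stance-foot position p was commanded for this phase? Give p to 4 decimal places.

p = 0.2826

ωT = 3.6239·0.327 = 1.185015; cosh(ωT) = 1.788239, sinh(ωT) = 1.482498
x(T) = p + (x₀−p)·cosh(ωT) + (ẋ₀/ω)·sinh(ωT) ⇒ p·(1 − cosh) = x(T) − x₀·cosh − (ẋ₀/ω)·sinh
numerator   = 0.7132 − (0.3180)·1.788239 − (0.8978/3.6239)·1.482498 = -0.222740
denominator = 1 − 1.788239 = -0.788239
p = -0.222740 / -0.788239 = 0.2826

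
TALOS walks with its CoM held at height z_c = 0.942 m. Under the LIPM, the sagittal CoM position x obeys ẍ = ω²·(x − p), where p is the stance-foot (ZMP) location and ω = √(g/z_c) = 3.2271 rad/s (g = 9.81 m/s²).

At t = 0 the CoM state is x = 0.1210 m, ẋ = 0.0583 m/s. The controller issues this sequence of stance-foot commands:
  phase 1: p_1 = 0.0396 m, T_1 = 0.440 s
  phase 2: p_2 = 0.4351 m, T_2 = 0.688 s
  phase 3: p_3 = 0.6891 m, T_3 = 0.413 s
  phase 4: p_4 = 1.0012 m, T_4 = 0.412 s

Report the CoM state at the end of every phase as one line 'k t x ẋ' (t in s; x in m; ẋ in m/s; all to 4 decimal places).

phase 1: p=0.0396, T=0.440, ωT=1.419924, cosh=2.189269, sinh=1.947537; start (x,ẋ)=(0.121000, 0.058300) → end (x,ẋ)=(0.252990, 0.639225)
phase 2: p=0.4351, T=0.688, ωT=2.220245, cosh=4.659084, sinh=4.550501; start (x,ẋ)=(0.252990, 0.639225) → end (x,ẋ)=(0.488000, 0.303935)
phase 3: p=0.6891, T=0.413, ωT=1.332792, cosh=2.027678, sinh=1.763938; start (x,ẋ)=(0.488000, 0.303935) → end (x,ẋ)=(0.447465, -0.528461)
phase 4: p=1.0012, T=0.412, ωT=1.329565, cosh=2.021996, sinh=1.757404; start (x,ẋ)=(0.447465, -0.528461) → end (x,ẋ)=(-0.406237, -4.208951)

1 0.4400 0.2530 0.6392
2 1.1280 0.4880 0.3039
3 1.5410 0.4475 -0.5285
4 1.9530 -0.4062 -4.2090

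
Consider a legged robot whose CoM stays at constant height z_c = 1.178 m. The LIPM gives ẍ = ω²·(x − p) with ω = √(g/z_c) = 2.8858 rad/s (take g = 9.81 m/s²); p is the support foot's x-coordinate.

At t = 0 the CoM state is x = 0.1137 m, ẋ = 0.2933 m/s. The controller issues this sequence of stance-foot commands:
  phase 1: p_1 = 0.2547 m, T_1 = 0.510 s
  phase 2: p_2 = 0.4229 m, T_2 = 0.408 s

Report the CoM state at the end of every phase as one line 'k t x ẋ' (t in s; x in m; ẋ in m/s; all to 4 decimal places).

1 0.5100 0.1411 -0.1671
2 0.9180 -0.1629 -1.4915

phase 1: p=0.2547, T=0.510, ωT=1.471758, cosh=2.293205, sinh=2.063683; start (x,ẋ)=(0.113700, 0.293300) → end (x,ẋ)=(0.141102, -0.167111)
phase 2: p=0.4229, T=0.408, ωT=1.177406, cosh=1.777011, sinh=1.468934; start (x,ẋ)=(0.141102, -0.167111) → end (x,ẋ)=(-0.162922, -1.491515)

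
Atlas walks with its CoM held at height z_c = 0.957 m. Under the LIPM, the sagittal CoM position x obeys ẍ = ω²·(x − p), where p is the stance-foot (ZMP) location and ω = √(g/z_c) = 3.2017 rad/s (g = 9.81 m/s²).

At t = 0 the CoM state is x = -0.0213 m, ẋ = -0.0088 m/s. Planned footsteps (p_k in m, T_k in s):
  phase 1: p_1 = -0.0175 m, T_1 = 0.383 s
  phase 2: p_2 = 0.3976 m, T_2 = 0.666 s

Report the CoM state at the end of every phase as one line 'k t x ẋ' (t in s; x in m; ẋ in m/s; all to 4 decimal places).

1 0.3830 -0.0288 -0.0352
2 1.0490 -1.4717 -5.8274

phase 1: p=-0.0175, T=0.383, ωT=1.226251, cosh=1.850909, sinh=1.557519; start (x,ẋ)=(-0.021300, -0.008800) → end (x,ẋ)=(-0.028814, -0.035237)
phase 2: p=0.3976, T=0.666, ωT=2.132332, cosh=4.276538, sinh=4.157977; start (x,ẋ)=(-0.028814, -0.035237) → end (x,ẋ)=(-1.471739, -5.827376)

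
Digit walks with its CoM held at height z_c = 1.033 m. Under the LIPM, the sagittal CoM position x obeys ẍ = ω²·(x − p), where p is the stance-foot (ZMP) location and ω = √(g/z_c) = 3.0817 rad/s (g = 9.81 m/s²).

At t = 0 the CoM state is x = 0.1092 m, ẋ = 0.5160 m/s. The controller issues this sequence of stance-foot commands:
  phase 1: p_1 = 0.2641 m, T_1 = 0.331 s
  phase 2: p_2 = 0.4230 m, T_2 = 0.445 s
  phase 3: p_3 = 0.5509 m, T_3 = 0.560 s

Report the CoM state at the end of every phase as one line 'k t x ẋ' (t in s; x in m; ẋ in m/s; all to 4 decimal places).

1 0.3310 0.2234 0.2327
2 0.7760 0.1435 -0.6461
3 1.3360 -1.1995 -5.2859

phase 1: p=0.2641, T=0.331, ωT=1.020043, cosh=1.566946, sinh=1.206367; start (x,ẋ)=(0.109200, 0.516000) → end (x,ẋ)=(0.223374, 0.232679)
phase 2: p=0.4230, T=0.445, ωT=1.371357, cosh=2.097228, sinh=1.843465; start (x,ẋ)=(0.223374, 0.232679) → end (x,ẋ)=(0.143527, -0.646096)
phase 3: p=0.5509, T=0.560, ωT=1.725752, cosh=2.897391, sinh=2.719352; start (x,ẋ)=(0.143527, -0.646096) → end (x,ẋ)=(-1.199547, -5.285871)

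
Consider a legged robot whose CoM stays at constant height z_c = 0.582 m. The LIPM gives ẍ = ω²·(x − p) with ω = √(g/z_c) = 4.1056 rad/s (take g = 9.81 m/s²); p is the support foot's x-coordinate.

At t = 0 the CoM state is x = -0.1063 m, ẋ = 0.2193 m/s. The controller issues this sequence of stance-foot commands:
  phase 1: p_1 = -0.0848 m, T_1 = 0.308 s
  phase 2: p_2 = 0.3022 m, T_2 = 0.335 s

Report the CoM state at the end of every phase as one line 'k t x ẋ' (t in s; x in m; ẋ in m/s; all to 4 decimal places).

phase 1: p=-0.0848, T=0.308, ωT=1.264525, cosh=1.911891, sinh=1.629518; start (x,ẋ)=(-0.106300, 0.219300) → end (x,ẋ)=(-0.038865, 0.275440)
phase 2: p=0.3022, T=0.335, ωT=1.375376, cosh=2.104654, sinh=1.851910; start (x,ẋ)=(-0.038865, 0.275440) → end (x,ẋ)=(-0.291382, -2.013482)

1 0.3080 -0.0389 0.2754
2 0.6430 -0.2914 -2.0135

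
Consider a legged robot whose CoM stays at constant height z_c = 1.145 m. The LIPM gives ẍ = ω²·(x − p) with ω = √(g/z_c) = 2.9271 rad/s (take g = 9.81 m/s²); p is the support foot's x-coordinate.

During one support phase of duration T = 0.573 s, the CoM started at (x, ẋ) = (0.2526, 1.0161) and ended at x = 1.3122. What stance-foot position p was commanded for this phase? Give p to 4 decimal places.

ωT = 2.9271·0.573 = 1.677228; cosh(ωT) = 2.768798, sinh(ωT) = 2.581907
x(T) = p + (x₀−p)·cosh(ωT) + (ẋ₀/ω)·sinh(ωT) ⇒ p·(1 − cosh) = x(T) − x₀·cosh − (ẋ₀/ω)·sinh
numerator   = 1.3122 − (0.2526)·2.768798 − (1.0161/2.9271)·2.581907 = -0.283470
denominator = 1 − 2.768798 = -1.768798
p = -0.283470 / -1.768798 = 0.1603

p = 0.1603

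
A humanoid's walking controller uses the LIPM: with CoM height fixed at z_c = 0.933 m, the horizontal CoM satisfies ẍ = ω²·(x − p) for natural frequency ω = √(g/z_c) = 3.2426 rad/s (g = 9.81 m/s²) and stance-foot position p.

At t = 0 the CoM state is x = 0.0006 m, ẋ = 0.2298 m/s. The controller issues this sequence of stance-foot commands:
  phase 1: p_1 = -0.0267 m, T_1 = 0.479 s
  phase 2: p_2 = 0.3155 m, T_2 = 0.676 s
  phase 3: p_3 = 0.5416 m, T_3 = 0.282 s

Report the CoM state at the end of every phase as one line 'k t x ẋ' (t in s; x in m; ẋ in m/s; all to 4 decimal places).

phase 1: p=-0.0267, T=0.479, ωT=1.553205, cosh=2.469083, sinh=2.257514; start (x,ẋ)=(0.000600, 0.229800) → end (x,ẋ)=(0.200694, 0.767237)
phase 2: p=0.3155, T=0.676, ωT=2.191998, cosh=4.532387, sinh=4.420693; start (x,ẋ)=(0.200694, 0.767237) → end (x,ẋ)=(0.841142, 1.831721)
phase 3: p=0.5416, T=0.282, ωT=0.914413, cosh=1.448031, sinh=1.047279; start (x,ẋ)=(0.841142, 1.831721) → end (x,ẋ)=(1.566946, 3.669606)

1 0.4790 0.2007 0.7672
2 1.1550 0.8411 1.8317
3 1.4370 1.5669 3.6696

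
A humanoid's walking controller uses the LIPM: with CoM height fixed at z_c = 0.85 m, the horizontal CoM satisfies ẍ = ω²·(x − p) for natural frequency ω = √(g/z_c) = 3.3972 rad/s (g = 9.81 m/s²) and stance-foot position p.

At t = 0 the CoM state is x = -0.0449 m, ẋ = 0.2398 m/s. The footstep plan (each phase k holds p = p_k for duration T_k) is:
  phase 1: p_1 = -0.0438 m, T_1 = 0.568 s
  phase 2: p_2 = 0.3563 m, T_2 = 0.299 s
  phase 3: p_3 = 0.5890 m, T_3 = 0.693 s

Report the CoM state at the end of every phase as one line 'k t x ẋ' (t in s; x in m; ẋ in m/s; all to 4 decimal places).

phase 1: p=-0.0438, T=0.568, ωT=1.929610, cosh=3.516013, sinh=3.370808; start (x,ẋ)=(-0.044900, 0.239800) → end (x,ẋ)=(0.190269, 0.830543)
phase 2: p=0.3563, T=0.299, ωT=1.015763, cosh=1.561798, sinh=1.199671; start (x,ẋ)=(0.190269, 0.830543) → end (x,ẋ)=(0.390288, 0.620479)
phase 3: p=0.5890, T=0.693, ωT=2.354260, cosh=5.312647, sinh=5.217683; start (x,ẋ)=(0.390288, 0.620479) → end (x,ẋ)=(0.486294, -0.225882)

1 0.5680 0.1903 0.8305
2 0.8670 0.3903 0.6205
3 1.5600 0.4863 -0.2259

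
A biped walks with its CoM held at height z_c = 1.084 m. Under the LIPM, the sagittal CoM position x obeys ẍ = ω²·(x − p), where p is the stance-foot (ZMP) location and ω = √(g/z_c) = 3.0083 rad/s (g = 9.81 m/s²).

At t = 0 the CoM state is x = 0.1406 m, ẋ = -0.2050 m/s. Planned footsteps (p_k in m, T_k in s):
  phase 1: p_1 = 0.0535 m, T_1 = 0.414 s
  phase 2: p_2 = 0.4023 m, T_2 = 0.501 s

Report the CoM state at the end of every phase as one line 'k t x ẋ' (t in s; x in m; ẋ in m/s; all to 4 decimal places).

1 0.4140 0.1088 0.0319
2 0.9150 -0.2700 -1.8197

phase 1: p=0.0535, T=0.414, ωT=1.245436, cosh=1.881133, sinh=1.593317; start (x,ẋ)=(0.140600, -0.205000) → end (x,ẋ)=(0.108770, 0.031853)
phase 2: p=0.4023, T=0.501, ωT=1.507158, cosh=2.367712, sinh=2.146173; start (x,ẋ)=(0.108770, 0.031853) → end (x,ẋ)=(-0.269969, -1.819705)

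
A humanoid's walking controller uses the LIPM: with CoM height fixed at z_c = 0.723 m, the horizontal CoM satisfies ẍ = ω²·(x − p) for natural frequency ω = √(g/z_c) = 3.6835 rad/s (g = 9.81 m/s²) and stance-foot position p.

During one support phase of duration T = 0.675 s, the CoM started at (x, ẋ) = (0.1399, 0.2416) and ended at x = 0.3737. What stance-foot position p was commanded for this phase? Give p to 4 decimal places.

p = 0.1711

ωT = 3.6835·0.675 = 2.486363; cosh(ωT) = 6.050348, sinh(ωT) = 5.967135
x(T) = p + (x₀−p)·cosh(ωT) + (ẋ₀/ω)·sinh(ωT) ⇒ p·(1 − cosh) = x(T) − x₀·cosh − (ẋ₀/ω)·sinh
numerator   = 0.3737 − (0.1399)·6.050348 − (0.2416/3.6835)·5.967135 = -0.864127
denominator = 1 − 6.050348 = -5.050348
p = -0.864127 / -5.050348 = 0.1711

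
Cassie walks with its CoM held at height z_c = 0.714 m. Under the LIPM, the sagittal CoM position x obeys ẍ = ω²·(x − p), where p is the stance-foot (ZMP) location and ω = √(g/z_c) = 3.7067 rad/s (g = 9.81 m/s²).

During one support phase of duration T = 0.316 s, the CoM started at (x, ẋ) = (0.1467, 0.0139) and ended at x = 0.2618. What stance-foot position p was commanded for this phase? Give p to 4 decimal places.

ωT = 3.7067·0.316 = 1.171317; cosh(ωT) = 1.768099, sinh(ωT) = 1.458141
x(T) = p + (x₀−p)·cosh(ωT) + (ẋ₀/ω)·sinh(ωT) ⇒ p·(1 − cosh) = x(T) − x₀·cosh − (ẋ₀/ω)·sinh
numerator   = 0.2618 − (0.1467)·1.768099 − (0.0139/3.7067)·1.458141 = -0.003048
denominator = 1 − 1.768099 = -0.768099
p = -0.003048 / -0.768099 = 0.0040

p = 0.0040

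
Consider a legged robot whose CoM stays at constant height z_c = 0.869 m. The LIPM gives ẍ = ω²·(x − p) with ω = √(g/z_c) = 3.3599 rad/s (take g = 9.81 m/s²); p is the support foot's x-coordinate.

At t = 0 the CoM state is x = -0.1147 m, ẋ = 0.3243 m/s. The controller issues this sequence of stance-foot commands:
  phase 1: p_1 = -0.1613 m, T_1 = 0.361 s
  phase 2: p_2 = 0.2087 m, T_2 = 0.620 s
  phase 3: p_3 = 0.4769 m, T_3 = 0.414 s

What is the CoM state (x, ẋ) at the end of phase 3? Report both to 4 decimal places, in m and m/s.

phase 1: p=-0.1613, T=0.361, ωT=1.212924, cosh=1.830315, sinh=1.532989; start (x,ẋ)=(-0.114700, 0.324300) → end (x,ẋ)=(0.071958, 0.833593)
phase 2: p=0.2087, T=0.620, ωT=2.083138, cosh=4.077083, sinh=3.952544; start (x,ẋ)=(0.071958, 0.833593) → end (x,ẋ)=(0.631820, 1.582673)
phase 3: p=0.4769, T=0.414, ωT=1.390999, cosh=2.133844, sinh=1.885017; start (x,ẋ)=(0.631820, 1.582673) → end (x,ẋ)=(1.695408, 4.358358)

x = 1.6954, ẋ = 4.3584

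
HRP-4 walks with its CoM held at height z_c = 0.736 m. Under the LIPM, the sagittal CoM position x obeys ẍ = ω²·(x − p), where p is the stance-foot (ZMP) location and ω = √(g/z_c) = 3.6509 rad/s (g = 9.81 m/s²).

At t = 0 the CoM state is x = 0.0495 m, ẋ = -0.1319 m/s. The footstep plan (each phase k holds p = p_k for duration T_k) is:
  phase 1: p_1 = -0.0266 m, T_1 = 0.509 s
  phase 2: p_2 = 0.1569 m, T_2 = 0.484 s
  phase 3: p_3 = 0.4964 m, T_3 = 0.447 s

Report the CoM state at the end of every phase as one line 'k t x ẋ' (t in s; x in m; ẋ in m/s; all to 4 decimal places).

phase 1: p=-0.0266, T=0.509, ωT=1.858308, cosh=3.284407, sinh=3.128471; start (x,ẋ)=(0.049500, -0.131900) → end (x,ẋ)=(0.110318, 0.435981)
phase 2: p=0.1569, T=0.484, ωT=1.767036, cosh=3.012157, sinh=2.841318; start (x,ẋ)=(0.110318, 0.435981) → end (x,ẋ)=(0.355890, 0.830027)
phase 3: p=0.4964, T=0.447, ωT=1.631952, cosh=2.654698, sinh=2.459151; start (x,ẋ)=(0.355890, 0.830027) → end (x,ẋ)=(0.682472, 0.941952)

1 0.5090 0.1103 0.4360
2 0.9930 0.3559 0.8300
3 1.4400 0.6825 0.9420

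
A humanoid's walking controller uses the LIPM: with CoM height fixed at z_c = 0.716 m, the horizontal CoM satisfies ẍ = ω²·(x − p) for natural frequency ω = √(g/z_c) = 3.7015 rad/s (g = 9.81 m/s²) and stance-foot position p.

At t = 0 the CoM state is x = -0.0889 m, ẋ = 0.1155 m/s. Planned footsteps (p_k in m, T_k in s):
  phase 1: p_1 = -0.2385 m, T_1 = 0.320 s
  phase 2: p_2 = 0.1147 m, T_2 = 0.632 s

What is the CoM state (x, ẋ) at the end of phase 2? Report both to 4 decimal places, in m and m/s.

phase 1: p=-0.2385, T=0.320, ωT=1.184480, cosh=1.787446, sinh=1.481541; start (x,ẋ)=(-0.088900, 0.115500) → end (x,ẋ)=(0.075131, 1.026845)
phase 2: p=0.1147, T=0.632, ωT=2.339348, cosh=5.235430, sinh=5.139040; start (x,ẋ)=(0.075131, 1.026845) → end (x,ẋ)=(1.333178, 4.623292)

x = 1.3332, ẋ = 4.6233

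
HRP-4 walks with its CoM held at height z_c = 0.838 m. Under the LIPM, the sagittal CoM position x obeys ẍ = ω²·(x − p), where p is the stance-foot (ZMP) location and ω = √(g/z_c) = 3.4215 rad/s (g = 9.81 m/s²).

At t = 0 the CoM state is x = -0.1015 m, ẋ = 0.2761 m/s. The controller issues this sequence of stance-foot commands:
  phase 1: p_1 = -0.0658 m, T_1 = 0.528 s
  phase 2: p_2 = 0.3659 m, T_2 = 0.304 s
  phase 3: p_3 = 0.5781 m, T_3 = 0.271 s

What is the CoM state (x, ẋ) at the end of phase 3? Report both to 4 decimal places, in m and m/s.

x = -0.3275, ẋ = -2.5956

phase 1: p=-0.0658, T=0.528, ωT=1.806552, cosh=3.126817, sinh=2.962598; start (x,ẋ)=(-0.101500, 0.276100) → end (x,ẋ)=(0.061641, 0.501440)
phase 2: p=0.3659, T=0.304, ωT=1.040136, cosh=1.591504, sinh=1.238098; start (x,ẋ)=(0.061641, 0.501440) → end (x,ẋ)=(0.063121, -0.490842)
phase 3: p=0.5781, T=0.271, ωT=0.927227, cosh=1.461569, sinh=1.065920; start (x,ẋ)=(0.063121, -0.490842) → end (x,ẋ)=(-0.327492, -2.595551)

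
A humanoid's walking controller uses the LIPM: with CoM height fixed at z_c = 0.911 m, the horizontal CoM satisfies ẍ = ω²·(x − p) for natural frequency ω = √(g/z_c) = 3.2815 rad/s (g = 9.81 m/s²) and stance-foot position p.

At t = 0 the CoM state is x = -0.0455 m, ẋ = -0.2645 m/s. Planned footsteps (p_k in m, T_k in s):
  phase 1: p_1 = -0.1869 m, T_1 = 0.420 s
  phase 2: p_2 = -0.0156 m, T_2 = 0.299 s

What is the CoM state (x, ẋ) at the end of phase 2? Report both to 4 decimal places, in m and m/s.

x = 0.0561, ẋ = 0.3770

phase 1: p=-0.1869, T=0.420, ωT=1.378230, cosh=2.109948, sinh=1.857924; start (x,ẋ)=(-0.045500, -0.264500) → end (x,ẋ)=(-0.038308, 0.304003)
phase 2: p=-0.0156, T=0.299, ωT=0.981168, cosh=1.521222, sinh=1.146349; start (x,ẋ)=(-0.038308, 0.304003) → end (x,ẋ)=(0.056055, 0.377033)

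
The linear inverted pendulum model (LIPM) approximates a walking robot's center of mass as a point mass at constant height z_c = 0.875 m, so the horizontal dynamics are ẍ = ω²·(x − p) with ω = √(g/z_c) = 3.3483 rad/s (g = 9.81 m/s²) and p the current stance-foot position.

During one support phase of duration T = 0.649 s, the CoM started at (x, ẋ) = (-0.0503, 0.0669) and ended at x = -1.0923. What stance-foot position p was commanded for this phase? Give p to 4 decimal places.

p = 0.2769

ωT = 3.3483·0.649 = 2.173047; cosh(ωT) = 4.449419, sinh(ωT) = 4.335589
x(T) = p + (x₀−p)·cosh(ωT) + (ẋ₀/ω)·sinh(ωT) ⇒ p·(1 − cosh) = x(T) − x₀·cosh − (ẋ₀/ω)·sinh
numerator   = -1.0923 − (-0.0503)·4.449419 − (0.0669/3.3483)·4.335589 = -0.955121
denominator = 1 − 4.449419 = -3.449419
p = -0.955121 / -3.449419 = 0.2769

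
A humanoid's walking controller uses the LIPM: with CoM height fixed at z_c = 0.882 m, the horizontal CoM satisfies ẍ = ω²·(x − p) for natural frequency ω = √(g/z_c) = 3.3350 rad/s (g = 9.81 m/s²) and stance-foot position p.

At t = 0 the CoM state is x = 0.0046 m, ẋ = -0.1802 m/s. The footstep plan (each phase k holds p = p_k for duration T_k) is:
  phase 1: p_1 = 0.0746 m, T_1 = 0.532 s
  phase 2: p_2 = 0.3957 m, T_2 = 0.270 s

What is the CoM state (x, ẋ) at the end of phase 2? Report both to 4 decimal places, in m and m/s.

x = -0.9649, ẋ = -4.0986

phase 1: p=0.0746, T=0.532, ωT=1.774220, cosh=3.032648, sinh=2.863033; start (x,ẋ)=(0.004600, -0.180200) → end (x,ẋ)=(-0.292384, -1.214858)
phase 2: p=0.3957, T=0.270, ωT=0.900450, cosh=1.433548, sinh=1.027162; start (x,ẋ)=(-0.292384, -1.214858) → end (x,ẋ)=(-0.964871, -4.098646)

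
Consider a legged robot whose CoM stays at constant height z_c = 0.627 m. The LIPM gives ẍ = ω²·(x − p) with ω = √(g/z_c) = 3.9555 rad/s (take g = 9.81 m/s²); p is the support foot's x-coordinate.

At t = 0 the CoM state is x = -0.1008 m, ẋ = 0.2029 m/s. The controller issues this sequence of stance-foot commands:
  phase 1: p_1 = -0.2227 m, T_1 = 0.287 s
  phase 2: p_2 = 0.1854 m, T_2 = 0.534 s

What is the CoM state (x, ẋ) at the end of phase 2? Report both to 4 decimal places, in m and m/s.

x = 0.7030, ẋ = 2.2318

phase 1: p=-0.2227, T=0.287, ωT=1.135228, cosh=1.716617, sinh=1.395268; start (x,ẋ)=(-0.100800, 0.202900) → end (x,ẋ)=(0.058127, 1.021065)
phase 2: p=0.1854, T=0.534, ωT=2.112237, cosh=4.193840, sinh=4.072873; start (x,ẋ)=(0.058127, 1.021065) → end (x,ẋ)=(0.703000, 2.231782)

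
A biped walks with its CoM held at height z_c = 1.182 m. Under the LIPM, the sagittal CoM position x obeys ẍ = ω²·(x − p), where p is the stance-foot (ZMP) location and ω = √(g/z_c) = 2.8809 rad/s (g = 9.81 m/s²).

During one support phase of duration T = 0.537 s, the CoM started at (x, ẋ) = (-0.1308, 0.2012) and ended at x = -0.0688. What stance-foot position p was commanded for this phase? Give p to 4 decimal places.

ωT = 2.8809·0.537 = 1.547043; cosh(ωT) = 2.455218, sinh(ωT) = 2.242342
x(T) = p + (x₀−p)·cosh(ωT) + (ẋ₀/ω)·sinh(ωT) ⇒ p·(1 − cosh) = x(T) − x₀·cosh − (ẋ₀/ω)·sinh
numerator   = -0.0688 − (-0.1308)·2.455218 − (0.2012/2.8809)·2.242342 = 0.095739
denominator = 1 − 2.455218 = -1.455218
p = 0.095739 / -1.455218 = -0.0658

p = -0.0658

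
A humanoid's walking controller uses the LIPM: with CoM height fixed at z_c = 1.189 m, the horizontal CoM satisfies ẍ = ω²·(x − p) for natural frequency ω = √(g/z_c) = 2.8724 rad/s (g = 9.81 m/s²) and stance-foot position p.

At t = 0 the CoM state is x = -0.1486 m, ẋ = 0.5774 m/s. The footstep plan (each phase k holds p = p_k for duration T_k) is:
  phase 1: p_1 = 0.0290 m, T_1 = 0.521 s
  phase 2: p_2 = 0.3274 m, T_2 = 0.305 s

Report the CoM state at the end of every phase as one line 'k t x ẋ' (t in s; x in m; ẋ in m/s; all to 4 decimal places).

phase 1: p=0.0290, T=0.521, ωT=1.496520, cosh=2.345015, sinh=2.121107; start (x,ẋ)=(-0.148600, 0.577400) → end (x,ẋ)=(0.038903, 0.271954)
phase 2: p=0.3274, T=0.305, ωT=0.876082, cosh=1.408942, sinh=0.992531; start (x,ẋ)=(0.038903, 0.271954) → end (x,ẋ)=(0.014896, -0.439322)

1 0.5210 0.0389 0.2720
2 0.8260 0.0149 -0.4393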